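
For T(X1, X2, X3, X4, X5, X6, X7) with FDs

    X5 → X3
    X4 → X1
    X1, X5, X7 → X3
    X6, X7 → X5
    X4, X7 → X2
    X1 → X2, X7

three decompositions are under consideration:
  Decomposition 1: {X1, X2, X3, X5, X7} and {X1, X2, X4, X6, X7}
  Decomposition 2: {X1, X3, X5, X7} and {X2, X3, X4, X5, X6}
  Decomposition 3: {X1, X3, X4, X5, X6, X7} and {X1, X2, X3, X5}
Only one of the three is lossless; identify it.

Decomposition 1: common = {X1, X2, X7}, closure = {X1, X2, X7} → lossy.
Decomposition 2: common = {X3, X5}, closure = {X3, X5} → lossy.
Decomposition 3: common = {X1, X3, X5}, closure = {X1, X2, X3, X5, X7} → lossless.

Decomposition 3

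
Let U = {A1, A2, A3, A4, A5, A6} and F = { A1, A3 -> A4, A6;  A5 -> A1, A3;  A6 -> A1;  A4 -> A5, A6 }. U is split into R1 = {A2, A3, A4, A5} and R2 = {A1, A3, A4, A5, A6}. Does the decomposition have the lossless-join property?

Common attributes: R1 ∩ R2 = {A3, A4, A5}.
Closure of {A3, A4, A5}: A5 → A1, A3 applies, adding A1; A4 → A5, A6 applies, adding A6. So (A3, A4, A5)⁺ = {A1, A3, A4, A5, A6}.
This closure contains every attribute of R2, so R1 ∩ R2 → R2. The join is lossless.

Yes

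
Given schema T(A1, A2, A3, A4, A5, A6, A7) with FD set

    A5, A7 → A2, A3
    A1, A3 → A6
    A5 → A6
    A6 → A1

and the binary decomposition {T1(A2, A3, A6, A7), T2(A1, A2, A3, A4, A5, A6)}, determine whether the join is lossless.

Common attributes: T1 ∩ T2 = {A2, A3, A6}.
Closure of {A2, A3, A6}: A6 → A1 applies, adding A1. So (A2, A3, A6)⁺ = {A1, A2, A3, A6}.
The closure contains neither all of T1 = {A2, A3, A6, A7} nor all of T2 = {A1, A2, A3, A4, A5, A6}, so the common attributes are not a superkey of either fragment. The join is lossy.

No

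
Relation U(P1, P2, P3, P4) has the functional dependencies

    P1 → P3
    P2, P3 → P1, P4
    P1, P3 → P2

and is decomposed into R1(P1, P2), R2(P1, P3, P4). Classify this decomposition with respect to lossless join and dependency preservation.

Lossless test: (P1)⁺ = {P1, P2, P3, P4}, which contains all of one fragment — lossless.
Dependency preservation: the restricted closure of {P2, P3} across the fragments never reaches {P1, P4}, so P2, P3 → P1, P4 cannot be enforced without a join — not preserved.

lossless but not dependency-preserving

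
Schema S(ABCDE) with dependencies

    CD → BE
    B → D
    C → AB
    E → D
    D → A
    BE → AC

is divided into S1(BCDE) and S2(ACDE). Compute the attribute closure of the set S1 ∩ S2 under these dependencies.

S1 ∩ S2 = {CDE}.
CD → BE applies, adding B
C → AB applies, adding A
Closure: {ABCDE}.

ABCDE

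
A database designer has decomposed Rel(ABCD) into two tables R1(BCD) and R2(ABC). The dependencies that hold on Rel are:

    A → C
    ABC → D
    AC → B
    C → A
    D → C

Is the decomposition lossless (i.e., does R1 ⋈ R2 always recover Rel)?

Yes

Common attributes: R1 ∩ R2 = {BC}.
Closure of {BC}: C → A applies, adding A; ABC → D applies, adding D. So (BC)⁺ = {ABCD}.
This closure contains every attribute of R1, so R1 ∩ R2 → R1. The join is lossless.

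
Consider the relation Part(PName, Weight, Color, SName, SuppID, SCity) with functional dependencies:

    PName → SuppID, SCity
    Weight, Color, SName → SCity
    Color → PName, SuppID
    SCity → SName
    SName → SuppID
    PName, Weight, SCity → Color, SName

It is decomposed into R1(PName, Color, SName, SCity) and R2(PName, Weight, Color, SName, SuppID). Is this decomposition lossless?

Common attributes: R1 ∩ R2 = {PName, Color, SName}.
Closure of {PName, Color, SName}: PName → SuppID, SCity applies, adding SuppID, SCity. So (PName, Color, SName)⁺ = {PName, Color, SName, SuppID, SCity}.
This closure contains every attribute of R1, so R1 ∩ R2 → R1. The join is lossless.

Yes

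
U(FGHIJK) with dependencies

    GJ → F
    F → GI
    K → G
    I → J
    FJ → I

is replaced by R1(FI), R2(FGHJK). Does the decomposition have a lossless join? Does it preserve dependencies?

lossless but not dependency-preserving

Lossless test: (F)⁺ = {FGIJ}, which contains all of one fragment — lossless.
Dependency preservation: the restricted closure of {I} across the fragments never reaches {J}, so I → J cannot be enforced without a join — not preserved.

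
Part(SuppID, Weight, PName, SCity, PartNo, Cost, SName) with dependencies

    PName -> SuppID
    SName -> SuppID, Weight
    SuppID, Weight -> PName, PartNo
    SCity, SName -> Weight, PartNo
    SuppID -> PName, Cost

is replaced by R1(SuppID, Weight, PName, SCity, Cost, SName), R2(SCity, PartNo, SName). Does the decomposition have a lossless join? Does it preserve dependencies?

Lossless test: (SCity, SName)⁺ = {SuppID, Weight, PName, SCity, PartNo, Cost, SName}, which contains all of one fragment — lossless.
Dependency preservation: the restricted closure of {SuppID, Weight} across the fragments never reaches {PName, PartNo}, so SuppID, Weight → PName, PartNo cannot be enforced without a join — not preserved.

lossless but not dependency-preserving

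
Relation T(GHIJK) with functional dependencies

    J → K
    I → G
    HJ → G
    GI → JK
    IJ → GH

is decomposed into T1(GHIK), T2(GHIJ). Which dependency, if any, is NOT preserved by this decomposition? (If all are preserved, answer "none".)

Check J → K: no single fragment contains all of {JK}, and the restricted closure of {J} across the fragments never reaches {K}.
I → G is preserved.
HJ → G is preserved.
GI → JK is preserved.
IJ → GH is preserved.

J → K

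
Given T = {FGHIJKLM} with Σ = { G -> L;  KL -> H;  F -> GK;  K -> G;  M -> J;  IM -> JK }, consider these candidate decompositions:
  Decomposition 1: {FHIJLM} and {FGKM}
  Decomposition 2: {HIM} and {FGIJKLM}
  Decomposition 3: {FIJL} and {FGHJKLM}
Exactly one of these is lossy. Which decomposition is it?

Decomposition 1: common = {FM}, closure = {FGHJKLM} → lossless.
Decomposition 2: common = {IM}, closure = {GHIJKLM} → lossless.
Decomposition 3: common = {FJL}, closure = {FGHJKL} → lossy.

Decomposition 3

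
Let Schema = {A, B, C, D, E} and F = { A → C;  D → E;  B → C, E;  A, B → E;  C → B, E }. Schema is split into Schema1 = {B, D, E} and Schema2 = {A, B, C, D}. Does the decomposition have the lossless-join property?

Yes

Common attributes: Schema1 ∩ Schema2 = {B, D}.
Closure of {B, D}: D → E applies, adding E; B → C, E applies, adding C. So (B, D)⁺ = {B, C, D, E}.
This closure contains every attribute of Schema1, so Schema1 ∩ Schema2 → Schema1. The join is lossless.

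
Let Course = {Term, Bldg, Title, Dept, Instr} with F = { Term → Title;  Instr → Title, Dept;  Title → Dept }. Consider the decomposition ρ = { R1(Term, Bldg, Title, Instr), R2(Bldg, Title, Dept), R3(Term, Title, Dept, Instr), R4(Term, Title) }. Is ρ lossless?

Yes

Chase test. Columns are Term, Bldg, Title, Dept, Instr; row i has aⱼ where attribute j ∈ Ri, else bᵢⱼ.
Initial tableau (one row per fragment):
  row 1: a1 a2 a3 b14 a5
  row 2: b21 a2 a3 a4 b25
  row 3: a1 b32 a3 a4 a5
  row 4: a1 b42 a3 b44 b45
Rows 1 and 3 agree on Instr; apply Instr→Title, Dept and equate their Title, Dept entries.
Rows 1 and 4 agree on Title; apply Title→Dept and equate their Dept entries.
Row 1 is now all distinguished symbols — the join is lossless.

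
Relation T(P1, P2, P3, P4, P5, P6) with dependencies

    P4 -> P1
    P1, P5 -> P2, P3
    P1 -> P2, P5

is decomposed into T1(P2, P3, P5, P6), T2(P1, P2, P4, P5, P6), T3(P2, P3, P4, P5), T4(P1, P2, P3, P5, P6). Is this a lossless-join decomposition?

Yes

Chase test. Columns are P1, P2, P3, P4, P5, P6; row i has aⱼ where attribute j ∈ Ti, else bᵢⱼ.
Initial tableau (one row per fragment):
  row 1: b11 a2 a3 b14 a5 a6
  row 2: a1 a2 b23 a4 a5 a6
  row 3: b31 a2 a3 a4 a5 b36
  row 4: a1 a2 a3 b44 a5 a6
Rows 2 and 3 agree on P4; apply P4→P1 and equate their P1 entries.
Rows 2 and 3 agree on P1, P5; apply P1, P5→P2, P3 and equate their P2, P3 entries.
Row 2 is now all distinguished symbols — the join is lossless.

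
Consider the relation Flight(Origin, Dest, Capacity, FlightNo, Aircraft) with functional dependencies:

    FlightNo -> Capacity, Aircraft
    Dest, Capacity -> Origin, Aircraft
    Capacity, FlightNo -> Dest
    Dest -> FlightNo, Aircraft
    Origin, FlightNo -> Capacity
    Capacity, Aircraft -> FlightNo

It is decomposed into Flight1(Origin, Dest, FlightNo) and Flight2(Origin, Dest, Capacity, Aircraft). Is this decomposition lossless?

Yes

Common attributes: Flight1 ∩ Flight2 = {Origin, Dest}.
Closure of {Origin, Dest}: Dest → FlightNo, Aircraft applies, adding FlightNo, Aircraft; Origin, FlightNo → Capacity applies, adding Capacity. So (Origin, Dest)⁺ = {Origin, Dest, Capacity, FlightNo, Aircraft}.
This closure contains every attribute of Flight1, so Flight1 ∩ Flight2 → Flight1. The join is lossless.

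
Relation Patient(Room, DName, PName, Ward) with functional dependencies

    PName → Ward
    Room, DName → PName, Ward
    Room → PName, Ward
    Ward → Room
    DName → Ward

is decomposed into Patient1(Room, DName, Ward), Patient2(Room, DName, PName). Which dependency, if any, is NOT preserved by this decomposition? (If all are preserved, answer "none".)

none

PName → Ward: restricted closure across fragments reaches Ward.
Room, DName → PName, Ward: restricted closure across fragments reaches PName, Ward.
Room → PName, Ward: restricted closure across fragments reaches PName, Ward.
Ward → Room lies within Patient1.
DName → Ward lies within Patient1.
Every dependency is enforceable on the fragments, so the decomposition is dependency-preserving.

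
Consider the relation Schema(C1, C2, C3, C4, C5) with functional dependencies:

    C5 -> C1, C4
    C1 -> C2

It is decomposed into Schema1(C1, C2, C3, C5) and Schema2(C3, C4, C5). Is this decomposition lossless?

Yes

Common attributes: Schema1 ∩ Schema2 = {C3, C5}.
Closure of {C3, C5}: C5 → C1, C4 applies, adding C1, C4; C1 → C2 applies, adding C2. So (C3, C5)⁺ = {C1, C2, C3, C4, C5}.
This closure contains every attribute of Schema1, so Schema1 ∩ Schema2 → Schema1. The join is lossless.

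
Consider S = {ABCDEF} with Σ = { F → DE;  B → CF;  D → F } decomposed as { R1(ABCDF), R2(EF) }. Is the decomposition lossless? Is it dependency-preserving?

lossless and dependency-preserving

Lossless test: (F)⁺ = {DEF}, which contains all of one fragment — lossless.
Dependency preservation: F → DE is not contained in any single fragment, but the restricted closure of its left-hand side across the fragments still reaches the right-hand side; the remaining FDs each lie inside some fragment. All dependencies are preserved.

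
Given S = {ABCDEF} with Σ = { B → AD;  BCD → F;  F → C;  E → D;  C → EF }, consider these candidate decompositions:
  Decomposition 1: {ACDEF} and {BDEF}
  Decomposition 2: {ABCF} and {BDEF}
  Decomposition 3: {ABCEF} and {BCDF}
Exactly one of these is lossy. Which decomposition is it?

Decomposition 1

Decomposition 1: common = {DEF}, closure = {CDEF} → lossy.
Decomposition 2: common = {BF}, closure = {ABCDEF} → lossless.
Decomposition 3: common = {BCF}, closure = {ABCDEF} → lossless.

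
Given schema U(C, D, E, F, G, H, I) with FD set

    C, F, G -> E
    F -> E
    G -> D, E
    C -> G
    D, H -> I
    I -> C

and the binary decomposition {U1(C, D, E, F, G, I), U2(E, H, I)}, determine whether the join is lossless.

Common attributes: U1 ∩ U2 = {E, I}.
Closure of {E, I}: I → C applies, adding C; C → G applies, adding G; G → D, E applies, adding D. So (E, I)⁺ = {C, D, E, G, I}.
The closure contains neither all of U1 = {C, D, E, F, G, I} nor all of U2 = {E, H, I}, so the common attributes are not a superkey of either fragment. The join is lossy.

No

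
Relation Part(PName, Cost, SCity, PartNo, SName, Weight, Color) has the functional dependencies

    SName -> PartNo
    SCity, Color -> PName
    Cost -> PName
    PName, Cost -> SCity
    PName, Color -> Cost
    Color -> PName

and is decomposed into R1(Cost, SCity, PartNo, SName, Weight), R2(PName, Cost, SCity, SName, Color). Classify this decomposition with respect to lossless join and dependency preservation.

Lossless test: (Cost, SCity, SName)⁺ = {PName, Cost, SCity, PartNo, SName}, which is a superkey of neither fragment — lossy.
Dependency preservation: every FD's attributes lie within a single fragment, so each can be enforced locally — preserved.

lossy but dependency-preserving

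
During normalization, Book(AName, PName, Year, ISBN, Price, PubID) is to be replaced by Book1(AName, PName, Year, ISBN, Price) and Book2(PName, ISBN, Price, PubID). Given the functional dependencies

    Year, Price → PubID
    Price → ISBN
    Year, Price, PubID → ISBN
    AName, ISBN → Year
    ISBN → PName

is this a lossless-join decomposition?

Common attributes: Book1 ∩ Book2 = {PName, ISBN, Price}.
No dependency enlarges {PName, ISBN, Price}, so (PName, ISBN, Price)⁺ = {PName, ISBN, Price}.
The closure contains neither all of Book1 = {AName, PName, Year, ISBN, Price} nor all of Book2 = {PName, ISBN, Price, PubID}, so the common attributes are not a superkey of either fragment. The join is lossy.

No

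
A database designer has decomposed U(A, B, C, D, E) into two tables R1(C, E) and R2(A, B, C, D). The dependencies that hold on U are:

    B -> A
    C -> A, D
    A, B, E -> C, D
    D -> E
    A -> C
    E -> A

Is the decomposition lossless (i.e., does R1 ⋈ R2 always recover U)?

Common attributes: R1 ∩ R2 = {C}.
Closure of {C}: C → A, D applies, adding A, D; D → E applies, adding E. So (C)⁺ = {A, C, D, E}.
This closure contains every attribute of R1, so R1 ∩ R2 → R1. The join is lossless.

Yes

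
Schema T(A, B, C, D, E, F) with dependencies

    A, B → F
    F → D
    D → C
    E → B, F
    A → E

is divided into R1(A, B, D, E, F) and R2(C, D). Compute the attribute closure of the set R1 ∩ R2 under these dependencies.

C, D

R1 ∩ R2 = {D}.
D → C applies, adding C
Closure: {C, D}.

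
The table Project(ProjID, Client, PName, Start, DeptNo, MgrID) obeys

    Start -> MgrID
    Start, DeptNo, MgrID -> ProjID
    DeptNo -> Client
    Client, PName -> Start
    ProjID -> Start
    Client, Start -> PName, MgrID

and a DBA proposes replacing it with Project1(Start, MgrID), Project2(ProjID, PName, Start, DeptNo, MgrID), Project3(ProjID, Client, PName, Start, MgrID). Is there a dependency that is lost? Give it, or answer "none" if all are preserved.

Check DeptNo → Client: no single fragment contains all of {Client, DeptNo}, and the restricted closure of {DeptNo} across the fragments never reaches {Client}.
Start → MgrID is preserved.
Start, DeptNo, MgrID → ProjID is preserved.
Client, PName → Start is preserved.
ProjID → Start is preserved.
Client, Start → PName, MgrID is preserved.

DeptNo -> Client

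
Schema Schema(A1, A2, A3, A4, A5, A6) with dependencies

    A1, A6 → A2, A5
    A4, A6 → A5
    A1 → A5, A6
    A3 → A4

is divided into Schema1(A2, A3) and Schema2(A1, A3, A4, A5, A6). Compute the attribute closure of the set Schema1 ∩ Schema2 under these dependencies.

Schema1 ∩ Schema2 = {A3}.
A3 → A4 applies, adding A4
Closure: {A3, A4}.

A3, A4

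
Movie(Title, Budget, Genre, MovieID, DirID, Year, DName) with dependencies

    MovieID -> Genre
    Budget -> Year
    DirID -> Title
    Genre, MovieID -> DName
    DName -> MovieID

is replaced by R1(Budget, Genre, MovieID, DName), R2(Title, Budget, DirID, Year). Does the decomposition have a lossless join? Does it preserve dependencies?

lossy but dependency-preserving

Lossless test: (Budget)⁺ = {Budget, Year}, which is a superkey of neither fragment — lossy.
Dependency preservation: every FD's attributes lie within a single fragment, so each can be enforced locally — preserved.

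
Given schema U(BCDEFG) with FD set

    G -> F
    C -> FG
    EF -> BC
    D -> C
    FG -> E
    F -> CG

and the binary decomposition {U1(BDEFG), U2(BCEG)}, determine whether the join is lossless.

Yes

Common attributes: U1 ∩ U2 = {BEG}.
Closure of {BEG}: G → F applies, adding F; EF → BC applies, adding C. So (BEG)⁺ = {BCEFG}.
This closure contains every attribute of U2, so U1 ∩ U2 → U2. The join is lossless.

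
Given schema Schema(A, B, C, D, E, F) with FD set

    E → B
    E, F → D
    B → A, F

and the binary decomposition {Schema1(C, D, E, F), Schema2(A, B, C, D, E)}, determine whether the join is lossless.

Common attributes: Schema1 ∩ Schema2 = {C, D, E}.
Closure of {C, D, E}: E → B applies, adding B; B → A, F applies, adding A, F. So (C, D, E)⁺ = {A, B, C, D, E, F}.
This closure contains every attribute of Schema1, so Schema1 ∩ Schema2 → Schema1. The join is lossless.

Yes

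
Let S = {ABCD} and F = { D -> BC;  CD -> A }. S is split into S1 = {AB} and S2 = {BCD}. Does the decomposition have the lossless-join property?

No

Common attributes: S1 ∩ S2 = {B}.
No dependency enlarges {B}, so (B)⁺ = {B}.
The closure contains neither all of S1 = {AB} nor all of S2 = {BCD}, so the common attributes are not a superkey of either fragment. The join is lossy.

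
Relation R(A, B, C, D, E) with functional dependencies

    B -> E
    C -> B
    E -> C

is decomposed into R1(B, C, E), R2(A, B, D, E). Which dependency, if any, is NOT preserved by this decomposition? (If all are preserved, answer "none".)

B → E lies within R1.
C → B lies within R1.
E → C lies within R1.
Every dependency is enforceable on the fragments, so the decomposition is dependency-preserving.

none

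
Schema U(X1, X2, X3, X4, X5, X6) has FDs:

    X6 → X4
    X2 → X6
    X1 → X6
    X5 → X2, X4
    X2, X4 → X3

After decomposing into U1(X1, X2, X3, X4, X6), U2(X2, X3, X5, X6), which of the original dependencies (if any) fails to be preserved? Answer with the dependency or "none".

X6 → X4 lies within U1.
X2 → X6 lies within U1.
X1 → X6 lies within U1.
X5 → X2, X4: restricted closure across fragments reaches X2, X4.
X2, X4 → X3 lies within U1.
Every dependency is enforceable on the fragments, so the decomposition is dependency-preserving.

none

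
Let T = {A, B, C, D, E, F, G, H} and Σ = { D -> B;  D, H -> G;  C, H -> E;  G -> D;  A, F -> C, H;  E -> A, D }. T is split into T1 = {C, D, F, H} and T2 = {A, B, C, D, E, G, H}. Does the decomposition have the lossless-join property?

Common attributes: T1 ∩ T2 = {C, D, H}.
Closure of {C, D, H}: D → B applies, adding B; D, H → G applies, adding G; C, H → E applies, adding E; E → A, D applies, adding A. So (C, D, H)⁺ = {A, B, C, D, E, G, H}.
This closure contains every attribute of T2, so T1 ∩ T2 → T2. The join is lossless.

Yes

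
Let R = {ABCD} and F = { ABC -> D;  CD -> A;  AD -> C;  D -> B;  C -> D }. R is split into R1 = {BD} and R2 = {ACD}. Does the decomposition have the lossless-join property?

Yes

Common attributes: R1 ∩ R2 = {D}.
Closure of {D}: D → B applies, adding B. So (D)⁺ = {BD}.
This closure contains every attribute of R1, so R1 ∩ R2 → R1. The join is lossless.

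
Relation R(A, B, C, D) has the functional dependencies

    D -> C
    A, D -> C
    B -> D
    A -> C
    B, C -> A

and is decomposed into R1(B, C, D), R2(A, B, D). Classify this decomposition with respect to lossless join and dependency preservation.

Lossless test: (B, D)⁺ = {A, B, C, D}, which contains all of one fragment — lossless.
Dependency preservation: the restricted closure of {A} across the fragments never reaches {C}, so A → C cannot be enforced without a join — not preserved.

lossless but not dependency-preserving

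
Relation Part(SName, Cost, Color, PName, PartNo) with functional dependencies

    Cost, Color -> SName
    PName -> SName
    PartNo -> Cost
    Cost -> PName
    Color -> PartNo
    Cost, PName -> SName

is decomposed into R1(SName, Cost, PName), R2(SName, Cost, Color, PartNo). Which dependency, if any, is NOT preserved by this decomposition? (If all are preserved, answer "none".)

Cost, Color → SName lies within R2.
PName → SName lies within R1.
PartNo → Cost lies within R2.
Cost → PName lies within R1.
Color → PartNo lies within R2.
Cost, PName → SName lies within R1.
Every dependency is enforceable on the fragments, so the decomposition is dependency-preserving.

none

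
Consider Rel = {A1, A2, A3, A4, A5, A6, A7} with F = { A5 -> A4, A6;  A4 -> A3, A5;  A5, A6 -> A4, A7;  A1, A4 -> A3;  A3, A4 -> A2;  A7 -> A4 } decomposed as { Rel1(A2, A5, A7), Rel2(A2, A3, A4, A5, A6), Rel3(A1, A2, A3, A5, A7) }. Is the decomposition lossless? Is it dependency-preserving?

Lossless test (chase): Rows 1 and 2 agree on A5; apply A5→A4, A6 and equate their A4, A6 entries. Rows 1 and 3 agree on A5; apply A5→A4, A6 and equate their A4, A6 entries. Rows 1 and 2 agree on A4; apply A4→A3, A5 and equate their A3, A5 entries. Rows 1 and 2 agree on A5, A6; apply A5, A6→A4, A7 and equate their A4, A7 entries. Row 3 is now all distinguished symbols — the join is lossless.
Dependency preservation: A5, A6 → A4, A7; A1, A4 → A3; A7 → A4 are not contained in any single fragment, but the restricted closure of each left-hand side across the fragments still reaches the right-hand side; the remaining FDs each lie inside some fragment. All dependencies are preserved.

lossless and dependency-preserving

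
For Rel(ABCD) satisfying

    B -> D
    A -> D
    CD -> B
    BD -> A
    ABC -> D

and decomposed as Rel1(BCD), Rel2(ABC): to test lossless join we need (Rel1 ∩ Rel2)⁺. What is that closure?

ABCD

Rel1 ∩ Rel2 = {BC}.
B → D applies, adding D
BD → A applies, adding A
Closure: {ABCD}.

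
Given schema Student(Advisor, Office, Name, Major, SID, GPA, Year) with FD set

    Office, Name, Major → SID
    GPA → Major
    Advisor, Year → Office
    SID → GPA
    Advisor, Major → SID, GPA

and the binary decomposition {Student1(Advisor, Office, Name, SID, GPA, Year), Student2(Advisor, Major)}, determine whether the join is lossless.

Common attributes: Student1 ∩ Student2 = {Advisor}.
No dependency enlarges {Advisor}, so (Advisor)⁺ = {Advisor}.
The closure contains neither all of Student1 = {Advisor, Office, Name, SID, GPA, Year} nor all of Student2 = {Advisor, Major}, so the common attributes are not a superkey of either fragment. The join is lossy.

No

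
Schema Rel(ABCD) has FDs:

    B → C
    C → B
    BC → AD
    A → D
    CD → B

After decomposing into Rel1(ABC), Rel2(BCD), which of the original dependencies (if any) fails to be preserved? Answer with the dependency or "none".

Check A → D: no single fragment contains all of {AD}, and the restricted closure of {A} across the fragments never reaches {D}.
B → C is preserved.
C → B is preserved.
BC → AD is preserved.
CD → B is preserved.

A → D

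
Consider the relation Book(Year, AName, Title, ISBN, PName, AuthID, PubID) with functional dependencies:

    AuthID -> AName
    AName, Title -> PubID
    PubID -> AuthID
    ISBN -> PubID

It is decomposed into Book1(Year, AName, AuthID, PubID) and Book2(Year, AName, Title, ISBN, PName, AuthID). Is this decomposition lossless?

No

Common attributes: Book1 ∩ Book2 = {Year, AName, AuthID}.
No dependency enlarges {Year, AName, AuthID}, so (Year, AName, AuthID)⁺ = {Year, AName, AuthID}.
The closure contains neither all of Book1 = {Year, AName, AuthID, PubID} nor all of Book2 = {Year, AName, Title, ISBN, PName, AuthID}, so the common attributes are not a superkey of either fragment. The join is lossy.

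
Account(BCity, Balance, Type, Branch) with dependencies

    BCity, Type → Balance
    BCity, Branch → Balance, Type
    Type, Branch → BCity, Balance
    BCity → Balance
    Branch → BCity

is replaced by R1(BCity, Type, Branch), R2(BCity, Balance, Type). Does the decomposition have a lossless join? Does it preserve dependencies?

lossless and dependency-preserving

Lossless test: (BCity, Type)⁺ = {BCity, Balance, Type}, which contains all of one fragment — lossless.
Dependency preservation: BCity, Branch → Balance, Type; Type, Branch → BCity, Balance are not contained in any single fragment, but the restricted closure of each left-hand side across the fragments still reaches the right-hand side; the remaining FDs each lie inside some fragment. All dependencies are preserved.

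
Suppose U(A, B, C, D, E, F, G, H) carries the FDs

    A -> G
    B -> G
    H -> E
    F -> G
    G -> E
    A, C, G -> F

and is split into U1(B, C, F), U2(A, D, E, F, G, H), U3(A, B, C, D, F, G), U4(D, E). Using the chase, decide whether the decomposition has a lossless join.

No

Chase test. Columns are A, B, C, D, E, F, G, H; row i has aⱼ where attribute j ∈ Ui, else bᵢⱼ.
Initial tableau (one row per fragment):
  row 1: b11 a2 a3 b14 b15 a6 b17 b18
  row 2: a1 b22 b23 a4 a5 a6 a7 a8
  row 3: a1 a2 a3 a4 b35 a6 a7 b38
  row 4: b41 b42 b43 a4 a5 b46 b47 b48
Rows 1 and 3 agree on B; apply B→G and equate their G entries.
Rows 1 and 2 agree on G; apply G→E and equate their E entries.
Rows 1 and 3 agree on G; apply G→E and equate their E entries.
No row becomes fully distinguished — the join is lossy.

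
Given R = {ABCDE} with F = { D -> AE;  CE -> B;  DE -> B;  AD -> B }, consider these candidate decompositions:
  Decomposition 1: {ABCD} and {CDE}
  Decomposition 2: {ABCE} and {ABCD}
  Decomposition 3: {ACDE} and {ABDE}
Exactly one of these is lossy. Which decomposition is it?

Decomposition 2

Decomposition 1: common = {CD}, closure = {ABCDE} → lossless.
Decomposition 2: common = {ABC}, closure = {ABC} → lossy.
Decomposition 3: common = {ADE}, closure = {ABDE} → lossless.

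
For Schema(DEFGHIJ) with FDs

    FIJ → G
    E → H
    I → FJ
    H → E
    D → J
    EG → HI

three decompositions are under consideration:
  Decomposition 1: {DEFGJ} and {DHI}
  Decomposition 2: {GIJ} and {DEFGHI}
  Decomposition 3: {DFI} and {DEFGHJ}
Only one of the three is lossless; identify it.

Decomposition 2

Decomposition 1: common = {D}, closure = {DJ} → lossy.
Decomposition 2: common = {GI}, closure = {FGIJ} → lossless.
Decomposition 3: common = {DF}, closure = {DFJ} → lossy.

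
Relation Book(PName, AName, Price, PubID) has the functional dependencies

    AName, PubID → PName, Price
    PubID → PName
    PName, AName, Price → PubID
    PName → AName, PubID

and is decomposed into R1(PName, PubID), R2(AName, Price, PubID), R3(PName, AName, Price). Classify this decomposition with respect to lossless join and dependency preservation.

lossless and dependency-preserving

Lossless test (chase): Rows 1 and 2 agree on PubID; apply PubID→PName and equate their PName entries. Rows 2 and 3 agree on PName, AName, Price; apply PName, AName, Price→PubID and equate their PubID entries. Rows 1 and 2 agree on PName; apply PName→AName, PubID and equate their AName, PubID entries. Rows 1 and 2 agree on AName, PubID; apply AName, PubID→PName, Price and equate their PName, Price entries. Row 1 is now all distinguished symbols — the join is lossless.
Dependency preservation: AName, PubID → PName, Price; PName, AName, Price → PubID; PName → AName, PubID are not contained in any single fragment, but the restricted closure of each left-hand side across the fragments still reaches the right-hand side; the remaining FDs each lie inside some fragment. All dependencies are preserved.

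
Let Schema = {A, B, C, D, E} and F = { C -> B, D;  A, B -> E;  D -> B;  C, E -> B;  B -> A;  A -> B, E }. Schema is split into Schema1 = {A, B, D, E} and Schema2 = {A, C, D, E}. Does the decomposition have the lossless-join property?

Yes

Common attributes: Schema1 ∩ Schema2 = {A, D, E}.
Closure of {A, D, E}: D → B applies, adding B. So (A, D, E)⁺ = {A, B, D, E}.
This closure contains every attribute of Schema1, so Schema1 ∩ Schema2 → Schema1. The join is lossless.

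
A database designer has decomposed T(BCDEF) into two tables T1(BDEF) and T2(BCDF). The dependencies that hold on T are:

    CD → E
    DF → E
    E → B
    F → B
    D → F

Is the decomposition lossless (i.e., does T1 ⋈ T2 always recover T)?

Yes

Common attributes: T1 ∩ T2 = {BDF}.
Closure of {BDF}: DF → E applies, adding E. So (BDF)⁺ = {BDEF}.
This closure contains every attribute of T1, so T1 ∩ T2 → T1. The join is lossless.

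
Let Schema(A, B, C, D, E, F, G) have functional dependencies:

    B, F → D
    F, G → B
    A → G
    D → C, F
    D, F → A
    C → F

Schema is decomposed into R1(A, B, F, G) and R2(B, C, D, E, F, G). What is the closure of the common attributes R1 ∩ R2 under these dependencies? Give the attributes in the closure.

A, B, C, D, F, G

R1 ∩ R2 = {B, F, G}.
B, F → D applies, adding D
D → C, F applies, adding C
D, F → A applies, adding A
Closure: {A, B, C, D, F, G}.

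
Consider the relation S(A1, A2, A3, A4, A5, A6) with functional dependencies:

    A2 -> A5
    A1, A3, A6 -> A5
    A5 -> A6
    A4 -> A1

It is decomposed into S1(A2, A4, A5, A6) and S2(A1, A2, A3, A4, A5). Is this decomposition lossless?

Yes

Common attributes: S1 ∩ S2 = {A2, A4, A5}.
Closure of {A2, A4, A5}: A5 → A6 applies, adding A6; A4 → A1 applies, adding A1. So (A2, A4, A5)⁺ = {A1, A2, A4, A5, A6}.
This closure contains every attribute of S1, so S1 ∩ S2 → S1. The join is lossless.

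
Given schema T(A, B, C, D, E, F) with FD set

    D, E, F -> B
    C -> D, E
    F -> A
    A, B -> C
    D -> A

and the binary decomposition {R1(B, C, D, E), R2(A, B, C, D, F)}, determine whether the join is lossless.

Common attributes: R1 ∩ R2 = {B, C, D}.
Closure of {B, C, D}: C → D, E applies, adding E; D → A applies, adding A. So (B, C, D)⁺ = {A, B, C, D, E}.
This closure contains every attribute of R1, so R1 ∩ R2 → R1. The join is lossless.

Yes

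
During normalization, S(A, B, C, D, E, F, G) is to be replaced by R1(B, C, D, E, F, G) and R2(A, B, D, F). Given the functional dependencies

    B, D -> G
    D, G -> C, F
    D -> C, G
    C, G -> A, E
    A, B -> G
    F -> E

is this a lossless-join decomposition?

Yes

Common attributes: R1 ∩ R2 = {B, D, F}.
Closure of {B, D, F}: B, D → G applies, adding G; D, G → C, F applies, adding C; C, G → A, E applies, adding A, E. So (B, D, F)⁺ = {A, B, C, D, E, F, G}.
This closure contains every attribute of R1, so R1 ∩ R2 → R1. The join is lossless.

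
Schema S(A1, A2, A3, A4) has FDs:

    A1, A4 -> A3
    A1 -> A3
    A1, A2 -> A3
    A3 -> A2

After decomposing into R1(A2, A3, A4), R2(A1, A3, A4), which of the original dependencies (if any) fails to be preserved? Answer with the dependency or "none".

A1, A4 → A3 lies within R2.
A1 → A3 lies within R2.
A1, A2 → A3: restricted closure across fragments reaches A3.
A3 → A2 lies within R1.
Every dependency is enforceable on the fragments, so the decomposition is dependency-preserving.

none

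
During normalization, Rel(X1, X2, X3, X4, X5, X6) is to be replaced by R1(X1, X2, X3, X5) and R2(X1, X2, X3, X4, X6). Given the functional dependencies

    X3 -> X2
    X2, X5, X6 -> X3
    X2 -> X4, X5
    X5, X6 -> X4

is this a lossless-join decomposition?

Yes

Common attributes: R1 ∩ R2 = {X1, X2, X3}.
Closure of {X1, X2, X3}: X2 → X4, X5 applies, adding X4, X5. So (X1, X2, X3)⁺ = {X1, X2, X3, X4, X5}.
This closure contains every attribute of R1, so R1 ∩ R2 → R1. The join is lossless.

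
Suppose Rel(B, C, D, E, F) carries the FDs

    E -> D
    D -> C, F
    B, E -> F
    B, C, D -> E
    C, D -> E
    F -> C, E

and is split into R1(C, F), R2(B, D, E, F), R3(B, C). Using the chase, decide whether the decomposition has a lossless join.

Yes

Chase test. Columns are B, C, D, E, F; row i has aⱼ where attribute j ∈ Ri, else bᵢⱼ.
Initial tableau (one row per fragment):
  row 1: b11 a2 b13 b14 a5
  row 2: a1 b22 a3 a4 a5
  row 3: a1 a2 b33 b34 b35
Rows 1 and 2 agree on F; apply F→C, E and equate their C, E entries.
Rows 1 and 2 agree on E; apply E→D and equate their D entries.
Row 2 is now all distinguished symbols — the join is lossless.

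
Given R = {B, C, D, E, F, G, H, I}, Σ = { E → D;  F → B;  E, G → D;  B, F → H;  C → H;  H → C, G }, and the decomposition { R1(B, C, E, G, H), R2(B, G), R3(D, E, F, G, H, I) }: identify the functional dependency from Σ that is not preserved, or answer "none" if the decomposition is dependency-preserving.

Check F → B: no single fragment contains all of {B, F}, and the restricted closure of {F} across the fragments never reaches {B}.
E → D is preserved.
E, G → D is preserved.
B, F → H is preserved.
C → H is preserved.
H → C, G is preserved.

F → B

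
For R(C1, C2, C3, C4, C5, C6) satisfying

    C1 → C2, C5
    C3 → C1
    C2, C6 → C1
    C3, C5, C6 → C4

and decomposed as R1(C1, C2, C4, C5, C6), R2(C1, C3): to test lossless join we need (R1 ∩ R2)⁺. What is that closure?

R1 ∩ R2 = {C1}.
C1 → C2, C5 applies, adding C2, C5
Closure: {C1, C2, C5}.

C1, C2, C5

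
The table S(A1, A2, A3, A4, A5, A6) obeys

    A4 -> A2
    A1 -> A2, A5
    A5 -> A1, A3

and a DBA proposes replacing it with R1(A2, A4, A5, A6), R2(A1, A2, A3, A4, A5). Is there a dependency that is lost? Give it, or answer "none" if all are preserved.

none

A4 → A2 lies within R1.
A1 → A2, A5 lies within R2.
A5 → A1, A3 lies within R2.
Every dependency is enforceable on the fragments, so the decomposition is dependency-preserving.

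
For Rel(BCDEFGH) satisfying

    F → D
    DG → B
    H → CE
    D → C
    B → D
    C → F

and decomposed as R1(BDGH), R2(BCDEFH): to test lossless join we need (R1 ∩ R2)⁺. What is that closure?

BCDEFH

R1 ∩ R2 = {BDH}.
H → CE applies, adding CE
C → F applies, adding F
Closure: {BCDEFH}.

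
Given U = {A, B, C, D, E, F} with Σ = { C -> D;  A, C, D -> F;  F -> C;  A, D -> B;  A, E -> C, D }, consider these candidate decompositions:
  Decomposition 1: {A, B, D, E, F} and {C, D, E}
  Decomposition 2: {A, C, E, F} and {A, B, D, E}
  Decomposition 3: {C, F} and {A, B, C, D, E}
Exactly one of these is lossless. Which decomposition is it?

Decomposition 2

Decomposition 1: common = {D, E}, closure = {D, E} → lossy.
Decomposition 2: common = {A, E}, closure = {A, B, C, D, E, F} → lossless.
Decomposition 3: common = {C}, closure = {C, D} → lossy.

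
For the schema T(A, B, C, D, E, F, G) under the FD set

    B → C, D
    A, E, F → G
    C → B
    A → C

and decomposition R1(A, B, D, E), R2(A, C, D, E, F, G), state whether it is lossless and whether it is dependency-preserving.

lossless but not dependency-preserving

Lossless test: (A, D, E)⁺ = {A, B, C, D, E}, which contains all of one fragment — lossless.
Dependency preservation: the restricted closure of {B} across the fragments never reaches {C, D}, so B → C, D cannot be enforced without a join — not preserved.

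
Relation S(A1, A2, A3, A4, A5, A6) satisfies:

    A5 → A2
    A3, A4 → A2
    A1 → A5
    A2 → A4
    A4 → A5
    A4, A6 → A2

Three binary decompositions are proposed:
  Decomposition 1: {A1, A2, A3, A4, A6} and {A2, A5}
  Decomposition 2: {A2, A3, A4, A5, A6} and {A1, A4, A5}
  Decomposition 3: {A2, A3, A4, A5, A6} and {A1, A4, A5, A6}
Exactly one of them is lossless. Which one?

Decomposition 1: common = {A2}, closure = {A2, A4, A5} → lossless.
Decomposition 2: common = {A4, A5}, closure = {A2, A4, A5} → lossy.
Decomposition 3: common = {A4, A5, A6}, closure = {A2, A4, A5, A6} → lossy.

Decomposition 1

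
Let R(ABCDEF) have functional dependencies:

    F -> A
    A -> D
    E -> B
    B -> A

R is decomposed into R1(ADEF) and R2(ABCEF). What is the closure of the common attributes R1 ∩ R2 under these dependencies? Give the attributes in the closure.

ABDEF

R1 ∩ R2 = {AEF}.
A → D applies, adding D
E → B applies, adding B
Closure: {ABDEF}.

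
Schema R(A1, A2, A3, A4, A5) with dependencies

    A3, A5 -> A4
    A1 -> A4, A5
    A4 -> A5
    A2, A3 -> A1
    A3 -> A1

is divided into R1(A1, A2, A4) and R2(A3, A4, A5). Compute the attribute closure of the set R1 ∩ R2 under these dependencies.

R1 ∩ R2 = {A4}.
A4 → A5 applies, adding A5
Closure: {A4, A5}.

A4, A5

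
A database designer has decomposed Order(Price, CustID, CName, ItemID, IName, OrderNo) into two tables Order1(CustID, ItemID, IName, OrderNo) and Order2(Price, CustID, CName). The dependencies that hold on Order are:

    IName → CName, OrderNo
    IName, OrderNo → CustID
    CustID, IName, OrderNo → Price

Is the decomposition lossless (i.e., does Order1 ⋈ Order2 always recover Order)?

Common attributes: Order1 ∩ Order2 = {CustID}.
No dependency enlarges {CustID}, so (CustID)⁺ = {CustID}.
The closure contains neither all of Order1 = {CustID, ItemID, IName, OrderNo} nor all of Order2 = {Price, CustID, CName}, so the common attributes are not a superkey of either fragment. The join is lossy.

No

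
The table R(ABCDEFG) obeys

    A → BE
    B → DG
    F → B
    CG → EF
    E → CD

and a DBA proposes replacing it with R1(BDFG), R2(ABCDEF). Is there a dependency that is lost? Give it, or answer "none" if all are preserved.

Check CG → EF: no single fragment contains all of {CEFG}, and the restricted closure of {CG} across the fragments never reaches {EF}.
A → BE is preserved.
B → DG is preserved.
F → B is preserved.
E → CD is preserved.

CG → EF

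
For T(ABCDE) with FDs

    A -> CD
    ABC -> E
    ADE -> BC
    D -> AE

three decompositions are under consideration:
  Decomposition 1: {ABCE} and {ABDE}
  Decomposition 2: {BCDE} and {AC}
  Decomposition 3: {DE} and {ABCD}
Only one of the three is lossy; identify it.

Decomposition 2

Decomposition 1: common = {ABE}, closure = {ABCDE} → lossless.
Decomposition 2: common = {C}, closure = {C} → lossy.
Decomposition 3: common = {D}, closure = {ABCDE} → lossless.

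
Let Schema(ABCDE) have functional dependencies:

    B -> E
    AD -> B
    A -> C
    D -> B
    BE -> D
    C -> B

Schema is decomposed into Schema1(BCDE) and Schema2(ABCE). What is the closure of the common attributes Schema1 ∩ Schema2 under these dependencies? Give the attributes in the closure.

BCDE

Schema1 ∩ Schema2 = {BCE}.
BE → D applies, adding D
Closure: {BCDE}.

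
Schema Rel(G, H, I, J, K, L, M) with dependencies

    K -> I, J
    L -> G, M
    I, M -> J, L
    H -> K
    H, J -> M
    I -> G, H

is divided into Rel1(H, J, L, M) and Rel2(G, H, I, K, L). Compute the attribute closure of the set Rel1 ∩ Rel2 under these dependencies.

Rel1 ∩ Rel2 = {H, L}.
L → G, M applies, adding G, M
H → K applies, adding K
K → I, J applies, adding I, J
Closure: {G, H, I, J, K, L, M}.

G, H, I, J, K, L, M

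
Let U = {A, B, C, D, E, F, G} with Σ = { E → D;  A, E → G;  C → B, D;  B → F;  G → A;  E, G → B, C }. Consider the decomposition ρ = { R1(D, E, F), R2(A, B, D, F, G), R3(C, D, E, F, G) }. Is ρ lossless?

Chase test. Columns are A, B, C, D, E, F, G; row i has aⱼ where attribute j ∈ Ri, else bᵢⱼ.
Initial tableau (one row per fragment):
  row 1: b11 b12 b13 a4 a5 a6 b17
  row 2: a1 a2 b23 a4 b25 a6 a7
  row 3: b31 b32 a3 a4 a5 a6 a7
Rows 2 and 3 agree on G; apply G→A and equate their A entries.
No row becomes fully distinguished — the join is lossy.

No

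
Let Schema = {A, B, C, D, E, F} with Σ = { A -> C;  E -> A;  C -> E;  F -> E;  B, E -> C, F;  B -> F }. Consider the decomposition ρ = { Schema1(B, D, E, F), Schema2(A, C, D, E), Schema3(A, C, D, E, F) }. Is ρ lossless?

Yes

Chase test. Columns are A, B, C, D, E, F; row i has aⱼ where attribute j ∈ Schemai, else bᵢⱼ.
Initial tableau (one row per fragment):
  row 1: b11 a2 b13 a4 a5 a6
  row 2: a1 b22 a3 a4 a5 b26
  row 3: a1 b32 a3 a4 a5 a6
Rows 1 and 2 agree on E; apply E→A and equate their A entries.
Rows 1 and 2 agree on A; apply A→C and equate their C entries.
Row 1 is now all distinguished symbols — the join is lossless.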